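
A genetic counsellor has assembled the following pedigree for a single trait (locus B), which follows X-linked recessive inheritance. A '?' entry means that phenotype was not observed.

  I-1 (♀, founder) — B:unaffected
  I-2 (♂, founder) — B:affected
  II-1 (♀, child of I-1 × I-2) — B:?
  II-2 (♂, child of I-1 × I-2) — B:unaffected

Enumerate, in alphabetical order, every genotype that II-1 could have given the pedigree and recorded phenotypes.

II-1 ∈ {X^BX^b, X^bX^b}

B/I-1 un ·: X^BX^B|X^BX^b
B/I-2 aff ·: X^bY
B/II-1 ? I-1×I-2: X^BX^b|X^bX^b
B/II-2 un I-1×I-2: X^BY
⇒ B over [I-1,I-2,II-1,II-2]: 3 consistent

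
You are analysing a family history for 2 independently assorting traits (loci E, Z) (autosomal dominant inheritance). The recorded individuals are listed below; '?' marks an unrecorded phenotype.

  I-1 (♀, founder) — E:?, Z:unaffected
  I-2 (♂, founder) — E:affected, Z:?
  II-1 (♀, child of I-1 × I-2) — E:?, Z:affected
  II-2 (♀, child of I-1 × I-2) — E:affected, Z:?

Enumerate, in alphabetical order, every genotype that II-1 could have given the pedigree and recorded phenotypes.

II-1 ∈ {EE Zz, Ee Zz, ee Zz}

E/I-1 ? ·: ee|Ee|EE
E/I-2 aff ·: Ee|EE
E/II-1 ? I-1×I-2: ee|Ee|EE
E/II-2 aff I-1×I-2: Ee|EE
⇒ E over [I-1,I-2,II-1,II-2]: 18 consistent
Z/I-1 un ·: zz
Z/I-2 ? ·: Zz|ZZ
Z/II-1 aff I-1×I-2: Zz
Z/II-2 ? I-1×I-2: zz|Zz
⇒ Z over [I-1,I-2,II-1,II-2]: 3 consistent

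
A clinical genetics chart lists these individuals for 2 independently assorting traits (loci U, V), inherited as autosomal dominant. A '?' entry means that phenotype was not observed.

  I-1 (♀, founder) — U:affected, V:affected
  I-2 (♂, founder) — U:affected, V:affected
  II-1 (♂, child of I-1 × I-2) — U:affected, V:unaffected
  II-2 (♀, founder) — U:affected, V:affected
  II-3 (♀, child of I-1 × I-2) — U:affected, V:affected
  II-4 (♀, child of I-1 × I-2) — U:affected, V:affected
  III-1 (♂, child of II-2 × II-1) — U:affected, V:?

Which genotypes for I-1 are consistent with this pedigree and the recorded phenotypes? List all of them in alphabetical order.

U/I-1 aff ·: Uu|UU
U/I-2 aff ·: Uu|UU
U/II-1 aff I-1×I-2: Uu|UU
U/II-2 aff ·: Uu|UU
U/II-3 aff I-1×I-2: Uu|UU
U/II-4 aff I-1×I-2: Uu|UU
U/III-1 aff II-2×II-1: Uu|UU
⇒ U over [I-1,I-2,II-1,II-2,II-3,II-4,III-1]: 87 consistent
V/I-1 aff ·: Vv
V/I-2 aff ·: Vv
V/II-1 un I-1×I-2: vv
V/II-2 aff ·: Vv|VV
V/II-3 aff I-1×I-2: Vv|VV
V/II-4 aff I-1×I-2: Vv|VV
V/III-1 ? II-2×II-1: vv|Vv
⇒ V over [I-1,I-2,II-1,II-2,II-3,II-4,III-1]: 12 consistent

I-1 ∈ {UU Vv, Uu Vv}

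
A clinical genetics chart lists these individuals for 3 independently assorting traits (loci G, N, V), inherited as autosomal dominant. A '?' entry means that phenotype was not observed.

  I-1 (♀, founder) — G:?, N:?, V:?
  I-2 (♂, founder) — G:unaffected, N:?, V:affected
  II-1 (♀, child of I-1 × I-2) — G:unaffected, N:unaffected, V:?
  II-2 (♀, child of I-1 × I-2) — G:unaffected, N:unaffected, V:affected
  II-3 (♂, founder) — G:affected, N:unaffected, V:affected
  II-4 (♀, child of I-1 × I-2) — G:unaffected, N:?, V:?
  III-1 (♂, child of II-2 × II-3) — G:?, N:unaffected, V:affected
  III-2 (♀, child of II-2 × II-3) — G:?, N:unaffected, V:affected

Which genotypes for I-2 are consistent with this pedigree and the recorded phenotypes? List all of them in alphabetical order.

I-2 ∈ {gg Nn VV, gg Nn Vv, gg nn VV, gg nn Vv}

G/I-1 ? ·: gg|Gg
G/I-2 un ·: gg
G/II-1 un I-1×I-2: gg
G/II-2 un I-1×I-2: gg
G/II-3 aff ·: Gg|GG
G/II-4 un I-1×I-2: gg
G/III-1 ? II-2×II-3: gg|Gg
G/III-2 ? II-2×II-3: gg|Gg
⇒ G over [I-1,I-2,II-1,II-2,II-3,II-4,III-1,III-2]: 10 consistent
N/I-1 ? ·: nn|Nn
N/I-2 ? ·: nn|Nn
N/II-1 un I-1×I-2: nn
N/II-2 un I-1×I-2: nn
N/II-3 un ·: nn
N/II-4 ? I-1×I-2: nn|Nn|NN
N/III-1 un II-2×II-3: nn
N/III-2 un II-2×II-3: nn
⇒ N over [I-1,I-2,II-1,II-2,II-3,II-4,III-1,III-2]: 8 consistent
V/I-1 ? ·: vv|Vv|VV
V/I-2 aff ·: Vv|VV
V/II-1 ? I-1×I-2: vv|Vv|VV
V/II-2 aff I-1×I-2: Vv|VV
V/II-3 aff ·: Vv|VV
V/II-4 ? I-1×I-2: vv|Vv|VV
V/III-1 aff II-2×II-3: Vv|VV
V/III-2 aff II-2×II-3: Vv|VV
⇒ V over [I-1,I-2,II-1,II-2,II-3,II-4,III-1,III-2]: 266 consistent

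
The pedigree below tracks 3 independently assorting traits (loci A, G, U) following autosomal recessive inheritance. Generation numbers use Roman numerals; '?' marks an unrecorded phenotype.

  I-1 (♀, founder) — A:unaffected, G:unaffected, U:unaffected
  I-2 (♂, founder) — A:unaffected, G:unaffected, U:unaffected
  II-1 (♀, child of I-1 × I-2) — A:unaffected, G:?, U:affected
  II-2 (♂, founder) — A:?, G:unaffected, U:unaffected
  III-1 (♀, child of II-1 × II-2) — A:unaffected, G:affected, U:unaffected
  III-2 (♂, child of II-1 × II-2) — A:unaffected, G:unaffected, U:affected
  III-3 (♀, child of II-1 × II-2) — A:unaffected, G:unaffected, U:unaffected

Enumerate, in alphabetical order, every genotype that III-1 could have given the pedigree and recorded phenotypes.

A/I-1 un ·: AA|Aa
A/I-2 un ·: AA|Aa
A/II-1 un I-1×I-2: AA|Aa
A/II-2 ? ·: AA|Aa|aa
A/III-1 un II-1×II-2: AA|Aa
A/III-2 un II-1×II-2: AA|Aa
A/III-3 un II-1×II-2: AA|Aa
⇒ A over [I-1,I-2,II-1,II-2,III-1,III-2,III-3]: 91 consistent
G/I-1 un ·: GG|Gg
G/I-2 un ·: GG|Gg
G/II-1 ? I-1×I-2: Gg|gg
G/II-2 un ·: Gg
G/III-1 aff II-1×II-2: gg
G/III-2 un II-1×II-2: GG|Gg
G/III-3 un II-1×II-2: GG|Gg
⇒ G over [I-1,I-2,II-1,II-2,III-1,III-2,III-3]: 13 consistent
U/I-1 un ·: Uu
U/I-2 un ·: Uu
U/II-1 aff I-1×I-2: uu
U/II-2 un ·: Uu
U/III-1 un II-1×II-2: Uu
U/III-2 aff II-1×II-2: uu
U/III-3 un II-1×II-2: Uu
⇒ U over [I-1,I-2,II-1,II-2,III-1,III-2,III-3]: 1 consistent

III-1 ∈ {AA gg Uu, Aa gg Uu}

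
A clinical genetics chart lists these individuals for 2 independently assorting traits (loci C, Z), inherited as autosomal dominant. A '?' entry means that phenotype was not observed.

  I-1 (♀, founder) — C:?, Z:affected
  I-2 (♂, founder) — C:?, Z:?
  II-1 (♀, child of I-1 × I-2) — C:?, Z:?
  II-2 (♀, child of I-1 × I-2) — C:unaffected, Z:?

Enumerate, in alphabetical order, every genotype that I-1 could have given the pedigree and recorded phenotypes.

I-1 ∈ {Cc ZZ, Cc Zz, cc ZZ, cc Zz}

C/I-1 ? ·: cc|Cc
C/I-2 ? ·: cc|Cc
C/II-1 ? I-1×I-2: cc|Cc|CC
C/II-2 un I-1×I-2: cc
⇒ C over [I-1,I-2,II-1,II-2]: 8 consistent
Z/I-1 aff ·: Zz|ZZ
Z/I-2 ? ·: zz|Zz|ZZ
Z/II-1 ? I-1×I-2: zz|Zz|ZZ
Z/II-2 ? I-1×I-2: zz|Zz|ZZ
⇒ Z over [I-1,I-2,II-1,II-2]: 23 consistent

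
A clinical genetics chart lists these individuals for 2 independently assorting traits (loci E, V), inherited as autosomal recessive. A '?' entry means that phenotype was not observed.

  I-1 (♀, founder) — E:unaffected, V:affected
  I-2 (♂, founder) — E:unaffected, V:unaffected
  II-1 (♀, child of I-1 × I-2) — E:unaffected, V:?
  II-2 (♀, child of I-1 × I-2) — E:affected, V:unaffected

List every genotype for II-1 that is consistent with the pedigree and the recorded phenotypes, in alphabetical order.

E/I-1 un ·: Ee
E/I-2 un ·: Ee
E/II-1 un I-1×I-2: EE|Ee
E/II-2 aff I-1×I-2: ee
⇒ E over [I-1,I-2,II-1,II-2]: 2 consistent
V/I-1 aff ·: vv
V/I-2 un ·: VV|Vv
V/II-1 ? I-1×I-2: Vv|vv
V/II-2 un I-1×I-2: Vv
⇒ V over [I-1,I-2,II-1,II-2]: 3 consistent

II-1 ∈ {EE Vv, EE vv, Ee Vv, Ee vv}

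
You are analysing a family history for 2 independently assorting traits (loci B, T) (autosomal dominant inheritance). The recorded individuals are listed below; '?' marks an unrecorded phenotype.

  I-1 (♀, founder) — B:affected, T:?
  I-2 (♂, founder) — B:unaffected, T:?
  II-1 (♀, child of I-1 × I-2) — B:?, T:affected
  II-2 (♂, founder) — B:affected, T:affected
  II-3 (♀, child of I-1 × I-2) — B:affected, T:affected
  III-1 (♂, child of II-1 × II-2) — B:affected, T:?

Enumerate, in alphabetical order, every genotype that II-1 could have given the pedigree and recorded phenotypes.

B/I-1 aff ·: Bb|BB
B/I-2 un ·: bb
B/II-1 ? I-1×I-2: bb|Bb
B/II-2 aff ·: Bb|BB
B/II-3 aff I-1×I-2: Bb
B/III-1 aff II-1×II-2: Bb|BB
⇒ B over [I-1,I-2,II-1,II-2,II-3,III-1]: 10 consistent
T/I-1 ? ·: tt|Tt|TT
T/I-2 ? ·: tt|Tt|TT
T/II-1 aff I-1×I-2: Tt|TT
T/II-2 aff ·: Tt|TT
T/II-3 aff I-1×I-2: Tt|TT
T/III-1 ? II-1×II-2: tt|Tt|TT
⇒ T over [I-1,I-2,II-1,II-2,II-3,III-1]: 71 consistent

II-1 ∈ {Bb TT, Bb Tt, bb TT, bb Tt}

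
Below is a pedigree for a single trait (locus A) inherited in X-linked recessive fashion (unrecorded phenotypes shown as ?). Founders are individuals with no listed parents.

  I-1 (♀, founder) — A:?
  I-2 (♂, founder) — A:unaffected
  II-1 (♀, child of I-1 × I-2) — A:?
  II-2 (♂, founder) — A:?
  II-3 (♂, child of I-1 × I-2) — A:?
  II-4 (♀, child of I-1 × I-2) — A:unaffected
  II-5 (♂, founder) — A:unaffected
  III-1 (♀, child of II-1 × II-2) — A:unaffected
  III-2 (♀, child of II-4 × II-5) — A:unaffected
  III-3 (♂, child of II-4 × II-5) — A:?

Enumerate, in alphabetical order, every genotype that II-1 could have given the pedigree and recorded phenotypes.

A/I-1 ? ·: X^AX^A|X^AX^a|X^aX^a
A/I-2 un ·: X^AY
A/II-1 ? I-1×I-2: X^AX^A|X^AX^a
A/II-2 ? ·: X^AY|X^aY
A/II-3 ? I-1×I-2: X^AY|X^aY
A/II-4 un I-1×I-2: X^AX^A|X^AX^a
A/II-5 un ·: X^AY
A/III-1 un II-1×II-2: X^AX^A|X^AX^a
A/III-2 un II-4×II-5: X^AX^A|X^AX^a
A/III-3 ? II-4×II-5: X^AY|X^aY
⇒ A over [I-1,I-2,II-1,II-2,II-3,II-4,II-5,III-1,III-2,III-3]: 64 consistent

II-1 ∈ {X^AX^A, X^AX^a}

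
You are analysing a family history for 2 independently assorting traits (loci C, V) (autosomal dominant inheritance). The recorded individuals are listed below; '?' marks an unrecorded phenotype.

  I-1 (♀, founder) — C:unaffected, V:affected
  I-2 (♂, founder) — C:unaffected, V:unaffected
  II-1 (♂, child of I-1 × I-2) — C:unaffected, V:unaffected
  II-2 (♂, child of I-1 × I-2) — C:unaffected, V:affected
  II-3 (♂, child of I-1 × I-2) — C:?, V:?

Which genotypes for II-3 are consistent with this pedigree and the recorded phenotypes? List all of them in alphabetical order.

C/I-1 un ·: cc
C/I-2 un ·: cc
C/II-1 un I-1×I-2: cc
C/II-2 un I-1×I-2: cc
C/II-3 ? I-1×I-2: cc
⇒ C over [I-1,I-2,II-1,II-2,II-3]: 1 consistent
V/I-1 aff ·: Vv
V/I-2 un ·: vv
V/II-1 un I-1×I-2: vv
V/II-2 aff I-1×I-2: Vv
V/II-3 ? I-1×I-2: vv|Vv
⇒ V over [I-1,I-2,II-1,II-2,II-3]: 2 consistent

II-3 ∈ {cc Vv, cc vv}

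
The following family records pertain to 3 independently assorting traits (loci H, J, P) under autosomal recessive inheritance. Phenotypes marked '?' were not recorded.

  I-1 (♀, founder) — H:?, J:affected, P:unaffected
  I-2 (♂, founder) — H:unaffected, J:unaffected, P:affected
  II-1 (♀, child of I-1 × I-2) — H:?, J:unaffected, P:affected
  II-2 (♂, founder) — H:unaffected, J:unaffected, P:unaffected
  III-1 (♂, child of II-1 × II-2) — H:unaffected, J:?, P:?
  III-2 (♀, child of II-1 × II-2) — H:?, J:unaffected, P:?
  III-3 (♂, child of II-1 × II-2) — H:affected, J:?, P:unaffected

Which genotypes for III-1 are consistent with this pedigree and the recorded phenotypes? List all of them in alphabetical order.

III-1 ∈ {HH JJ Pp, HH JJ pp, HH Jj Pp, HH Jj pp, HH jj Pp, HH jj pp, Hh JJ Pp, Hh JJ pp, Hh Jj Pp, Hh Jj pp, Hh jj Pp, Hh jj pp}

H/I-1 ? ·: HH|Hh|hh
H/I-2 un ·: HH|Hh
H/II-1 ? I-1×I-2: Hh|hh
H/II-2 un ·: Hh
H/III-1 un II-1×II-2: HH|Hh
H/III-2 ? II-1×II-2: HH|Hh|hh
H/III-3 aff II-1×II-2: hh
⇒ H over [I-1,I-2,II-1,II-2,III-1,III-2,III-3]: 34 consistent
J/I-1 aff ·: jj
J/I-2 un ·: JJ|Jj
J/II-1 un I-1×I-2: Jj
J/II-2 un ·: JJ|Jj
J/III-1 ? II-1×II-2: JJ|Jj|jj
J/III-2 un II-1×II-2: JJ|Jj
J/III-3 ? II-1×II-2: JJ|Jj|jj
⇒ J over [I-1,I-2,II-1,II-2,III-1,III-2,III-3]: 52 consistent
P/I-1 un ·: Pp
P/I-2 aff ·: pp
P/II-1 aff I-1×I-2: pp
P/II-2 un ·: PP|Pp
P/III-1 ? II-1×II-2: Pp|pp
P/III-2 ? II-1×II-2: Pp|pp
P/III-3 un II-1×II-2: Pp
⇒ P over [I-1,I-2,II-1,II-2,III-1,III-2,III-3]: 5 consistent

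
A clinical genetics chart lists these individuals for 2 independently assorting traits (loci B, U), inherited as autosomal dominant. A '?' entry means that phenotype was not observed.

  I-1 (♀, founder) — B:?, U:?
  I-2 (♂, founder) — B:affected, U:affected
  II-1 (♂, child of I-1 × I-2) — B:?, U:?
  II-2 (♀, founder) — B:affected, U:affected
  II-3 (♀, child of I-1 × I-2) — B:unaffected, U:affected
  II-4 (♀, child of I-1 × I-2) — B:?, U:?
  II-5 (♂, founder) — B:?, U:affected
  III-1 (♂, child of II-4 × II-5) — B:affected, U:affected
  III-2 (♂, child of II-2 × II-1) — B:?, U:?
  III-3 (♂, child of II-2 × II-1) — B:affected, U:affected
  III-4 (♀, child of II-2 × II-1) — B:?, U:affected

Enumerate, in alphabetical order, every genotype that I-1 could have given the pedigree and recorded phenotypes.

I-1 ∈ {Bb UU, Bb Uu, Bb uu, bb UU, bb Uu, bb uu}

B/I-1 ? ·: bb|Bb
B/I-2 aff ·: Bb
B/II-1 ? I-1×I-2: bb|Bb|BB
B/II-2 aff ·: Bb|BB
B/II-3 un I-1×I-2: bb
B/II-4 ? I-1×I-2: bb|Bb|BB
B/II-5 ? ·: bb|Bb|BB
B/III-1 aff II-4×II-5: Bb|BB
B/III-2 ? II-2×II-1: bb|Bb|BB
B/III-3 aff II-2×II-1: Bb|BB
B/III-4 ? II-2×II-1: bb|Bb|BB
⇒ B over [I-1,I-2,II-1,II-2,II-3,II-4,II-5,III-1,III-2,III-3,III-4]: 657 consistent
U/I-1 ? ·: uu|Uu|UU
U/I-2 aff ·: Uu|UU
U/II-1 ? I-1×I-2: uu|Uu|UU
U/II-2 aff ·: Uu|UU
U/II-3 aff I-1×I-2: Uu|UU
U/II-4 ? I-1×I-2: uu|Uu|UU
U/II-5 aff ·: Uu|UU
U/III-1 aff II-4×II-5: Uu|UU
U/III-2 ? II-2×II-1: uu|Uu|UU
U/III-3 aff II-2×II-1: Uu|UU
U/III-4 aff II-2×II-1: Uu|UU
⇒ U over [I-1,I-2,II-1,II-2,II-3,II-4,II-5,III-1,III-2,III-3,III-4]: 1633 consistent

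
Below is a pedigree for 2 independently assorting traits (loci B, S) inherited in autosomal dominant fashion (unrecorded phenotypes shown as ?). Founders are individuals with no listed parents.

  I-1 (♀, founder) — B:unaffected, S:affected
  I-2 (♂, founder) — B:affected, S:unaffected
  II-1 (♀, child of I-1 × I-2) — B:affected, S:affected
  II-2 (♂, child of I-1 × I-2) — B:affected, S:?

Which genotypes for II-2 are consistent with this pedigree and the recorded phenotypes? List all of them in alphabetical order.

II-2 ∈ {Bb Ss, Bb ss}

B/I-1 un ·: bb
B/I-2 aff ·: Bb|BB
B/II-1 aff I-1×I-2: Bb
B/II-2 aff I-1×I-2: Bb
⇒ B over [I-1,I-2,II-1,II-2]: 2 consistent
S/I-1 aff ·: Ss|SS
S/I-2 un ·: ss
S/II-1 aff I-1×I-2: Ss
S/II-2 ? I-1×I-2: ss|Ss
⇒ S over [I-1,I-2,II-1,II-2]: 3 consistent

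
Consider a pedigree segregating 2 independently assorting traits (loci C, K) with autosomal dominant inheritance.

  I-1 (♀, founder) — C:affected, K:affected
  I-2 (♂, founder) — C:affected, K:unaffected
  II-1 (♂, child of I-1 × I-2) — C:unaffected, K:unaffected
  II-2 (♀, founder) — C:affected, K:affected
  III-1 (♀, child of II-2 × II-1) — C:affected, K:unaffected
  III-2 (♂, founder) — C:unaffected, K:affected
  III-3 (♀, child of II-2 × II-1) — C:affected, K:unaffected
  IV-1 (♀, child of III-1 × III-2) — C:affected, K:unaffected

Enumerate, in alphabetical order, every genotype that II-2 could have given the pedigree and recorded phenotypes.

C/I-1 aff ·: Cc
C/I-2 aff ·: Cc
C/II-1 un I-1×I-2: cc
C/II-2 aff ·: Cc|CC
C/III-1 aff II-2×II-1: Cc
C/III-2 un ·: cc
C/III-3 aff II-2×II-1: Cc
C/IV-1 aff III-1×III-2: Cc
⇒ C over [I-1,I-2,II-1,II-2,III-1,III-2,III-3,IV-1]: 2 consistent
K/I-1 aff ·: Kk
K/I-2 un ·: kk
K/II-1 un I-1×I-2: kk
K/II-2 aff ·: Kk
K/III-1 un II-2×II-1: kk
K/III-2 aff ·: Kk
K/III-3 un II-2×II-1: kk
K/IV-1 un III-1×III-2: kk
⇒ K over [I-1,I-2,II-1,II-2,III-1,III-2,III-3,IV-1]: 1 consistent

II-2 ∈ {CC Kk, Cc Kk}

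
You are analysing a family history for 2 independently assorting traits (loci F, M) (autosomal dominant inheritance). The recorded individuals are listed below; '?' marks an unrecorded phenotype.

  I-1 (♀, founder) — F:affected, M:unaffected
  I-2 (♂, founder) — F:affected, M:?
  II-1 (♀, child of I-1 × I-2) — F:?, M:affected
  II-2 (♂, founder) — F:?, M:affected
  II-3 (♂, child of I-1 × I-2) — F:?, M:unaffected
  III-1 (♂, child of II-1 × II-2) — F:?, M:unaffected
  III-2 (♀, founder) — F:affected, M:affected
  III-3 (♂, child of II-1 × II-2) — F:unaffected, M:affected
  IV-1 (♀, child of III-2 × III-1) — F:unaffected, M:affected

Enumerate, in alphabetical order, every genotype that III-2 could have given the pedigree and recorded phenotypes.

F/I-1 aff ·: Ff|FF
F/I-2 aff ·: Ff|FF
F/II-1 ? I-1×I-2: ff|Ff
F/II-2 ? ·: ff|Ff
F/II-3 ? I-1×I-2: ff|Ff|FF
F/III-1 ? II-1×II-2: ff|Ff
F/III-2 aff ·: Ff
F/III-3 un II-1×II-2: ff
F/IV-1 un III-2×III-1: ff
⇒ F over [I-1,I-2,II-1,II-2,II-3,III-1,III-2,III-3,IV-1]: 37 consistent
M/I-1 un ·: mm
M/I-2 ? ·: Mm
M/II-1 aff I-1×I-2: Mm
M/II-2 aff ·: Mm
M/II-3 un I-1×I-2: mm
M/III-1 un II-1×II-2: mm
M/III-2 aff ·: Mm|MM
M/III-3 aff II-1×II-2: Mm|MM
M/IV-1 aff III-2×III-1: Mm
⇒ M over [I-1,I-2,II-1,II-2,II-3,III-1,III-2,III-3,IV-1]: 4 consistent

III-2 ∈ {Ff MM, Ff Mm}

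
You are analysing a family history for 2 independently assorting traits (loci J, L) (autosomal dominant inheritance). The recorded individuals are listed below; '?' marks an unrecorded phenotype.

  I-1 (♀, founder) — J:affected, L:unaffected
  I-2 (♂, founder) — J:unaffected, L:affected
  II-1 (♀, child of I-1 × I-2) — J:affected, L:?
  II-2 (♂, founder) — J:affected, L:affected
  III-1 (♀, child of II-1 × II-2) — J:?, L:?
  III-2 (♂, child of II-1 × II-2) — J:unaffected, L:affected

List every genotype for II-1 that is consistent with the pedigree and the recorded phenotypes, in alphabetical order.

J/I-1 aff ·: Jj|JJ
J/I-2 un ·: jj
J/II-1 aff I-1×I-2: Jj
J/II-2 aff ·: Jj
J/III-1 ? II-1×II-2: jj|Jj|JJ
J/III-2 un II-1×II-2: jj
⇒ J over [I-1,I-2,II-1,II-2,III-1,III-2]: 6 consistent
L/I-1 un ·: ll
L/I-2 aff ·: Ll|LL
L/II-1 ? I-1×I-2: ll|Ll
L/II-2 aff ·: Ll|LL
L/III-1 ? II-1×II-2: ll|Ll|LL
L/III-2 aff II-1×II-2: Ll|LL
⇒ L over [I-1,I-2,II-1,II-2,III-1,III-2]: 23 consistent

II-1 ∈ {Jj Ll, Jj ll}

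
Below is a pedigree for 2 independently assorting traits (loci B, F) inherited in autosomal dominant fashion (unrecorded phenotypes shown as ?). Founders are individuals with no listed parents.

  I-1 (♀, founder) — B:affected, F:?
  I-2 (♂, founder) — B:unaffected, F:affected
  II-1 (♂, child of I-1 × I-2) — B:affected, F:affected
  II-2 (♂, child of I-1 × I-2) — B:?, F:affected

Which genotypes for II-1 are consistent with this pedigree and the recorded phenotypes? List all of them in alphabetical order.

II-1 ∈ {Bb FF, Bb Ff}

B/I-1 aff ·: Bb|BB
B/I-2 un ·: bb
B/II-1 aff I-1×I-2: Bb
B/II-2 ? I-1×I-2: bb|Bb
⇒ B over [I-1,I-2,II-1,II-2]: 3 consistent
F/I-1 ? ·: ff|Ff|FF
F/I-2 aff ·: Ff|FF
F/II-1 aff I-1×I-2: Ff|FF
F/II-2 aff I-1×I-2: Ff|FF
⇒ F over [I-1,I-2,II-1,II-2]: 15 consistent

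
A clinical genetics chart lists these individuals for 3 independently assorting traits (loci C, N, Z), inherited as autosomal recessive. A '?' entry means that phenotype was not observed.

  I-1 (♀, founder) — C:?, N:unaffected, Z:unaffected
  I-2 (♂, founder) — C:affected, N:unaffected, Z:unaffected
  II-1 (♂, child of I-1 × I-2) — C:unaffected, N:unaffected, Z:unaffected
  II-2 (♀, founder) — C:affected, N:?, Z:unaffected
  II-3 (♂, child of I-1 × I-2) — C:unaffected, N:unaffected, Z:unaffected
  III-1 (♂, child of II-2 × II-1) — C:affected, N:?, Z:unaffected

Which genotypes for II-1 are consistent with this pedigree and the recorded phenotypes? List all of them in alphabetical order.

II-1 ∈ {Cc NN ZZ, Cc NN Zz, Cc Nn ZZ, Cc Nn Zz}

C/I-1 ? ·: CC|Cc
C/I-2 aff ·: cc
C/II-1 un I-1×I-2: Cc
C/II-2 aff ·: cc
C/II-3 un I-1×I-2: Cc
C/III-1 aff II-2×II-1: cc
⇒ C over [I-1,I-2,II-1,II-2,II-3,III-1]: 2 consistent
N/I-1 un ·: NN|Nn
N/I-2 un ·: NN|Nn
N/II-1 un I-1×I-2: NN|Nn
N/II-2 ? ·: NN|Nn|nn
N/II-3 un I-1×I-2: NN|Nn
N/III-1 ? II-2×II-1: NN|Nn|nn
⇒ N over [I-1,I-2,II-1,II-2,II-3,III-1]: 70 consistent
Z/I-1 un ·: ZZ|Zz
Z/I-2 un ·: ZZ|Zz
Z/II-1 un I-1×I-2: ZZ|Zz
Z/II-2 un ·: ZZ|Zz
Z/II-3 un I-1×I-2: ZZ|Zz
Z/III-1 un II-2×II-1: ZZ|Zz
⇒ Z over [I-1,I-2,II-1,II-2,II-3,III-1]: 45 consistent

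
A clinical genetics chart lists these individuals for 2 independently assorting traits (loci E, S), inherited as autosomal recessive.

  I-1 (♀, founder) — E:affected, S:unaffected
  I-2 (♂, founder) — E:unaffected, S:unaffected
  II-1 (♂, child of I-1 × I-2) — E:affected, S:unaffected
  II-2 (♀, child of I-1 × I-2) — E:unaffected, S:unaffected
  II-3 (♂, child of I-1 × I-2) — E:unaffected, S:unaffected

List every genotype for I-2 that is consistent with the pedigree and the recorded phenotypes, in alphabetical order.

I-2 ∈ {Ee SS, Ee Ss}

E/I-1 aff ·: ee
E/I-2 un ·: Ee
E/II-1 aff I-1×I-2: ee
E/II-2 un I-1×I-2: Ee
E/II-3 un I-1×I-2: Ee
⇒ E over [I-1,I-2,II-1,II-2,II-3]: 1 consistent
S/I-1 un ·: SS|Ss
S/I-2 un ·: SS|Ss
S/II-1 un I-1×I-2: SS|Ss
S/II-2 un I-1×I-2: SS|Ss
S/II-3 un I-1×I-2: SS|Ss
⇒ S over [I-1,I-2,II-1,II-2,II-3]: 25 consistent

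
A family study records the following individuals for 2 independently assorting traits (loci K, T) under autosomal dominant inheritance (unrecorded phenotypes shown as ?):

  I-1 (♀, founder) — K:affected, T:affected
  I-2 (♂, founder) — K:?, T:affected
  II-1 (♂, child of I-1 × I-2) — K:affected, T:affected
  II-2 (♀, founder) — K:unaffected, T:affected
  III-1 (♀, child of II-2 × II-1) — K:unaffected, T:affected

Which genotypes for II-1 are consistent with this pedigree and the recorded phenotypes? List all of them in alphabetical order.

K/I-1 aff ·: Kk|KK
K/I-2 ? ·: kk|Kk|KK
K/II-1 aff I-1×I-2: Kk
K/II-2 un ·: kk
K/III-1 un II-2×II-1: kk
⇒ K over [I-1,I-2,II-1,II-2,III-1]: 5 consistent
T/I-1 aff ·: Tt|TT
T/I-2 aff ·: Tt|TT
T/II-1 aff I-1×I-2: Tt|TT
T/II-2 aff ·: Tt|TT
T/III-1 aff II-2×II-1: Tt|TT
⇒ T over [I-1,I-2,II-1,II-2,III-1]: 24 consistent

II-1 ∈ {Kk TT, Kk Tt}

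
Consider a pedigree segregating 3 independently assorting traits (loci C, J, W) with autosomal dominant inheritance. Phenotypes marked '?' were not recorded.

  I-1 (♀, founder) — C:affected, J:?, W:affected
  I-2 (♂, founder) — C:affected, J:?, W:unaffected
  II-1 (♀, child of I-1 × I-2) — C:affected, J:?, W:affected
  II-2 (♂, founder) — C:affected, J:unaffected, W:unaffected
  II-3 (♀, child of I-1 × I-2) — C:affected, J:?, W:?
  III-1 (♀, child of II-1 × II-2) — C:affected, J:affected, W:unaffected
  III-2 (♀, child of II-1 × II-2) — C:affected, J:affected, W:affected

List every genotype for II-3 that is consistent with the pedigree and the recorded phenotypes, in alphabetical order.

C/I-1 aff ·: Cc|CC
C/I-2 aff ·: Cc|CC
C/II-1 aff I-1×I-2: Cc|CC
C/II-2 aff ·: Cc|CC
C/II-3 aff I-1×I-2: Cc|CC
C/III-1 aff II-1×II-2: Cc|CC
C/III-2 aff II-1×II-2: Cc|CC
⇒ C over [I-1,I-2,II-1,II-2,II-3,III-1,III-2]: 83 consistent
J/I-1 ? ·: jj|Jj|JJ
J/I-2 ? ·: jj|Jj|JJ
J/II-1 ? I-1×I-2: Jj|JJ
J/II-2 un ·: jj
J/II-3 ? I-1×I-2: jj|Jj|JJ
J/III-1 aff II-1×II-2: Jj
J/III-2 aff II-1×II-2: Jj
⇒ J over [I-1,I-2,II-1,II-2,II-3,III-1,III-2]: 21 consistent
W/I-1 aff ·: Ww|WW
W/I-2 un ·: ww
W/II-1 aff I-1×I-2: Ww
W/II-2 un ·: ww
W/II-3 ? I-1×I-2: ww|Ww
W/III-1 un II-1×II-2: ww
W/III-2 aff II-1×II-2: Ww
⇒ W over [I-1,I-2,II-1,II-2,II-3,III-1,III-2]: 3 consistent

II-3 ∈ {CC JJ Ww, CC JJ ww, CC Jj Ww, CC Jj ww, CC jj Ww, CC jj ww, Cc JJ Ww, Cc JJ ww, Cc Jj Ww, Cc Jj ww, Cc jj Ww, Cc jj ww}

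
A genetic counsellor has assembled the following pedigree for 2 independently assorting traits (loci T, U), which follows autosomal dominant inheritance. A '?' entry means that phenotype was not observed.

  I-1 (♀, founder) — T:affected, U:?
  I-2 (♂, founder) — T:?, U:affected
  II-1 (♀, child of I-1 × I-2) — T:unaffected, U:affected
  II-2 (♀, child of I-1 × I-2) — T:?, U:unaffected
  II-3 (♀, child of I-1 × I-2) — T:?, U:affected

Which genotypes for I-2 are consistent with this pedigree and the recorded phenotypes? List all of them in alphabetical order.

T/I-1 aff ·: Tt
T/I-2 ? ·: tt|Tt
T/II-1 un I-1×I-2: tt
T/II-2 ? I-1×I-2: tt|Tt|TT
T/II-3 ? I-1×I-2: tt|Tt|TT
⇒ T over [I-1,I-2,II-1,II-2,II-3]: 13 consistent
U/I-1 ? ·: uu|Uu
U/I-2 aff ·: Uu
U/II-1 aff I-1×I-2: Uu|UU
U/II-2 un I-1×I-2: uu
U/II-3 aff I-1×I-2: Uu|UU
⇒ U over [I-1,I-2,II-1,II-2,II-3]: 5 consistent

I-2 ∈ {Tt Uu, tt Uu}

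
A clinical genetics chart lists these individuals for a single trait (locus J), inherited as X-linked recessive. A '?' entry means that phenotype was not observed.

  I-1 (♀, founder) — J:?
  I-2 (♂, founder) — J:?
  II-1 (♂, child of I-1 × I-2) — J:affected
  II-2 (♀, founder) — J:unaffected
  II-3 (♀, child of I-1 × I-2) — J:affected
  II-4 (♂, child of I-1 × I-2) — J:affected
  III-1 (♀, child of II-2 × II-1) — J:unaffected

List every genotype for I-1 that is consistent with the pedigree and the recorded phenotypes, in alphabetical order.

J/I-1 ? ·: X^JX^j|X^jX^j
J/I-2 ? ·: X^jY
J/II-1 aff I-1×I-2: X^jY
J/II-2 un ·: X^JX^J|X^JX^j
J/II-3 aff I-1×I-2: X^jX^j
J/II-4 aff I-1×I-2: X^jY
J/III-1 un II-2×II-1: X^JX^j
⇒ J over [I-1,I-2,II-1,II-2,II-3,II-4,III-1]: 4 consistent

I-1 ∈ {X^JX^j, X^jX^j}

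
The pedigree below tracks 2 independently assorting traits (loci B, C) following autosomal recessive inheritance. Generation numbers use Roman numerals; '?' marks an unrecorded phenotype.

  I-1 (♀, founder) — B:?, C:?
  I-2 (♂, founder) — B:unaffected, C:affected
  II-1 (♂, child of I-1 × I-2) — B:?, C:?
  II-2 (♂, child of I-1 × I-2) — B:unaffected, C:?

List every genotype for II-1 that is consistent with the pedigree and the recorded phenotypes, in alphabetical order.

II-1 ∈ {BB Cc, BB cc, Bb Cc, Bb cc, bb Cc, bb cc}

B/I-1 ? ·: BB|Bb|bb
B/I-2 un ·: BB|Bb
B/II-1 ? I-1×I-2: BB|Bb|bb
B/II-2 un I-1×I-2: BB|Bb
⇒ B over [I-1,I-2,II-1,II-2]: 18 consistent
C/I-1 ? ·: CC|Cc|cc
C/I-2 aff ·: cc
C/II-1 ? I-1×I-2: Cc|cc
C/II-2 ? I-1×I-2: Cc|cc
⇒ C over [I-1,I-2,II-1,II-2]: 6 consistent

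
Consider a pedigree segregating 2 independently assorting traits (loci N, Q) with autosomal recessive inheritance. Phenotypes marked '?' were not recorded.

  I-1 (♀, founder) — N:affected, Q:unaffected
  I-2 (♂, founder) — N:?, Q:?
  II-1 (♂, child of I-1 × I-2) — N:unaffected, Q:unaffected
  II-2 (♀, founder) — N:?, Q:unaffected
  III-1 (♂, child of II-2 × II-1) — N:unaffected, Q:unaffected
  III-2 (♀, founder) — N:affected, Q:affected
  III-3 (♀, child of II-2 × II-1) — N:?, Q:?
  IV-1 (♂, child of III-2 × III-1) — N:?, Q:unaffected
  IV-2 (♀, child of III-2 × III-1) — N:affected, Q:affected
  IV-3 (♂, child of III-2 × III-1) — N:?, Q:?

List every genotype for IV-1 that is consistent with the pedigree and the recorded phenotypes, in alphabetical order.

IV-1 ∈ {Nn Qq, nn Qq}

N/I-1 aff ·: nn
N/I-2 ? ·: NN|Nn
N/II-1 un I-1×I-2: Nn
N/II-2 ? ·: NN|Nn|nn
N/III-1 un II-2×II-1: Nn
N/III-2 aff ·: nn
N/III-3 ? II-2×II-1: NN|Nn|nn
N/IV-1 ? III-2×III-1: Nn|nn
N/IV-2 aff III-2×III-1: nn
N/IV-3 ? III-2×III-1: Nn|nn
⇒ N over [I-1,I-2,II-1,II-2,III-1,III-2,III-3,IV-1,IV-2,IV-3]: 56 consistent
Q/I-1 un ·: QQ|Qq
Q/I-2 ? ·: QQ|Qq|qq
Q/II-1 un I-1×I-2: QQ|Qq
Q/II-2 un ·: QQ|Qq
Q/III-1 un II-2×II-1: Qq
Q/III-2 aff ·: qq
Q/III-3 ? II-2×II-1: QQ|Qq|qq
Q/IV-1 un III-2×III-1: Qq
Q/IV-2 aff III-2×III-1: qq
Q/IV-3 ? III-2×III-1: Qq|qq
⇒ Q over [I-1,I-2,II-1,II-2,III-1,III-2,III-3,IV-1,IV-2,IV-3]: 66 consistent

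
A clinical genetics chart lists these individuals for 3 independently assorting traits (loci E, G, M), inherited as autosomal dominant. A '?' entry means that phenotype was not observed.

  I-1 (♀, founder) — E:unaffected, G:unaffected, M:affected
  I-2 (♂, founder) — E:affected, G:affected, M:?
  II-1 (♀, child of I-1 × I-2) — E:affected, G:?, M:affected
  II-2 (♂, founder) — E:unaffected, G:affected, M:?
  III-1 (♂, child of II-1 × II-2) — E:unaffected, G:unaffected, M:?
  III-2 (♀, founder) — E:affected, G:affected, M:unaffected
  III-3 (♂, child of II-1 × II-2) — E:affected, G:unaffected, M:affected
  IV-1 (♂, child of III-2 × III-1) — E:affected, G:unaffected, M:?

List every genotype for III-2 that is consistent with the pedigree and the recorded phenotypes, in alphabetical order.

III-2 ∈ {EE Gg mm, Ee Gg mm}

E/I-1 un ·: ee
E/I-2 aff ·: Ee|EE
E/II-1 aff I-1×I-2: Ee
E/II-2 un ·: ee
E/III-1 un II-1×II-2: ee
E/III-2 aff ·: Ee|EE
E/III-3 aff II-1×II-2: Ee
E/IV-1 aff III-2×III-1: Ee
⇒ E over [I-1,I-2,II-1,II-2,III-1,III-2,III-3,IV-1]: 4 consistent
G/I-1 un ·: gg
G/I-2 aff ·: Gg|GG
G/II-1 ? I-1×I-2: gg|Gg
G/II-2 aff ·: Gg
G/III-1 un II-1×II-2: gg
G/III-2 aff ·: Gg
G/III-3 un II-1×II-2: gg
G/IV-1 un III-2×III-1: gg
⇒ G over [I-1,I-2,II-1,II-2,III-1,III-2,III-3,IV-1]: 3 consistent
M/I-1 aff ·: Mm|MM
M/I-2 ? ·: mm|Mm|MM
M/II-1 aff I-1×I-2: Mm|MM
M/II-2 ? ·: mm|Mm|MM
M/III-1 ? II-1×II-2: mm|Mm|MM
M/III-2 un ·: mm
M/III-3 aff II-1×II-2: Mm|MM
M/IV-1 ? III-2×III-1: mm|Mm
⇒ M over [I-1,I-2,II-1,II-2,III-1,III-2,III-3,IV-1]: 121 consistent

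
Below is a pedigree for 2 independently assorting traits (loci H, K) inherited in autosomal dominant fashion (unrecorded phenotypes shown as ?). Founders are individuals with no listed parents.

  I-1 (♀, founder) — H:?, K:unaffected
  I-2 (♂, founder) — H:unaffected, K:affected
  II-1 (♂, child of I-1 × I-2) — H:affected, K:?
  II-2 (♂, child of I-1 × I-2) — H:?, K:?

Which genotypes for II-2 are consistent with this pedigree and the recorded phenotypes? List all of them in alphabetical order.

H/I-1 ? ·: Hh|HH
H/I-2 un ·: hh
H/II-1 aff I-1×I-2: Hh
H/II-2 ? I-1×I-2: hh|Hh
⇒ H over [I-1,I-2,II-1,II-2]: 3 consistent
K/I-1 un ·: kk
K/I-2 aff ·: Kk|KK
K/II-1 ? I-1×I-2: kk|Kk
K/II-2 ? I-1×I-2: kk|Kk
⇒ K over [I-1,I-2,II-1,II-2]: 5 consistent

II-2 ∈ {Hh Kk, Hh kk, hh Kk, hh kk}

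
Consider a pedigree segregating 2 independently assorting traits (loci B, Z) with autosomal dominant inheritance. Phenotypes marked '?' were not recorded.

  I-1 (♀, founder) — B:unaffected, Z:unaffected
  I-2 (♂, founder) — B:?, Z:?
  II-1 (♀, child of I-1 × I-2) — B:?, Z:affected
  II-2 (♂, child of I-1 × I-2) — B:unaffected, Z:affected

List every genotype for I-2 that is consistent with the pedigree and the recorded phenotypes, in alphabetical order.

I-2 ∈ {Bb ZZ, Bb Zz, bb ZZ, bb Zz}

B/I-1 un ·: bb
B/I-2 ? ·: bb|Bb
B/II-1 ? I-1×I-2: bb|Bb
B/II-2 un I-1×I-2: bb
⇒ B over [I-1,I-2,II-1,II-2]: 3 consistent
Z/I-1 un ·: zz
Z/I-2 ? ·: Zz|ZZ
Z/II-1 aff I-1×I-2: Zz
Z/II-2 aff I-1×I-2: Zz
⇒ Z over [I-1,I-2,II-1,II-2]: 2 consistent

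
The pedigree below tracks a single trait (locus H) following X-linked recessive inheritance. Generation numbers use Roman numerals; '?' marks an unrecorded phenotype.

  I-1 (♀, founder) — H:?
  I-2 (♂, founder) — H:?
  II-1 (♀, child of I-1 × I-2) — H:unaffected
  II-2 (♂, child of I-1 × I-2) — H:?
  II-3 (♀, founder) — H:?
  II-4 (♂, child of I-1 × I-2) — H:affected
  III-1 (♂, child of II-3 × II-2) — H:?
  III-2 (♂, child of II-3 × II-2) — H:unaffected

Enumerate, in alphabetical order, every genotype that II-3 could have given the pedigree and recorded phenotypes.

II-3 ∈ {X^HX^H, X^HX^h}

H/I-1 ? ·: X^HX^h|X^hX^h
H/I-2 ? ·: X^HY|X^hY
H/II-1 un I-1×I-2: X^HX^H|X^HX^h
H/II-2 ? I-1×I-2: X^HY|X^hY
H/II-3 ? ·: X^HX^H|X^HX^h
H/II-4 aff I-1×I-2: X^hY
H/III-1 ? II-3×II-2: X^HY|X^hY
H/III-2 un II-3×II-2: X^HY
⇒ H over [I-1,I-2,II-1,II-2,II-3,II-4,III-1,III-2]: 21 consistent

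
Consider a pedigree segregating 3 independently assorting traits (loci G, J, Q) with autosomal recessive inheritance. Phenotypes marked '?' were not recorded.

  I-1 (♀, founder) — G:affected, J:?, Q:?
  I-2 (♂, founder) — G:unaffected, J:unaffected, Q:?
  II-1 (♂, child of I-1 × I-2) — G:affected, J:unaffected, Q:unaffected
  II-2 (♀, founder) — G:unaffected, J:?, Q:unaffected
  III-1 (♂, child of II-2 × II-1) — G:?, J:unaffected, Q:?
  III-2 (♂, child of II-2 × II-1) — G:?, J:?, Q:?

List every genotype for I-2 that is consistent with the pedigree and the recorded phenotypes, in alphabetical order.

G/I-1 aff ·: gg
G/I-2 un ·: Gg
G/II-1 aff I-1×I-2: gg
G/II-2 un ·: GG|Gg
G/III-1 ? II-2×II-1: Gg|gg
G/III-2 ? II-2×II-1: Gg|gg
⇒ G over [I-1,I-2,II-1,II-2,III-1,III-2]: 5 consistent
J/I-1 ? ·: JJ|Jj|jj
J/I-2 un ·: JJ|Jj
J/II-1 un I-1×I-2: JJ|Jj
J/II-2 ? ·: JJ|Jj|jj
J/III-1 un II-2×II-1: JJ|Jj
J/III-2 ? II-2×II-1: JJ|Jj|jj
⇒ J over [I-1,I-2,II-1,II-2,III-1,III-2]: 84 consistent
Q/I-1 ? ·: QQ|Qq|qq
Q/I-2 ? ·: QQ|Qq|qq
Q/II-1 un I-1×I-2: QQ|Qq
Q/II-2 un ·: QQ|Qq
Q/III-1 ? II-2×II-1: QQ|Qq|qq
Q/III-2 ? II-2×II-1: QQ|Qq|qq
⇒ Q over [I-1,I-2,II-1,II-2,III-1,III-2]: 111 consistent

I-2 ∈ {Gg JJ QQ, Gg JJ Qq, Gg JJ qq, Gg Jj QQ, Gg Jj Qq, Gg Jj qq}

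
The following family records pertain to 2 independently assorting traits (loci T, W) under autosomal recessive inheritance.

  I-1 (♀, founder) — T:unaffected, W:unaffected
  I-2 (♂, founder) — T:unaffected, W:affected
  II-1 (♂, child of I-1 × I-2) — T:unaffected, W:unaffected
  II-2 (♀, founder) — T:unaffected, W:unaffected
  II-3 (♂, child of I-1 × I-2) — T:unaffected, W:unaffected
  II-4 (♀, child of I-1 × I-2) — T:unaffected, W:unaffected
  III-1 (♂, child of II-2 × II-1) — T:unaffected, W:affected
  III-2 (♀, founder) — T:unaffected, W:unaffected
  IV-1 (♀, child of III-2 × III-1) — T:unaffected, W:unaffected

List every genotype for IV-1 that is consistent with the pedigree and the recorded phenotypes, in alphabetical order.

T/I-1 un ·: TT|Tt
T/I-2 un ·: TT|Tt
T/II-1 un I-1×I-2: TT|Tt
T/II-2 un ·: TT|Tt
T/II-3 un I-1×I-2: TT|Tt
T/II-4 un I-1×I-2: TT|Tt
T/III-1 un II-2×II-1: TT|Tt
T/III-2 un ·: TT|Tt
T/IV-1 un III-2×III-1: TT|Tt
⇒ T over [I-1,I-2,II-1,II-2,II-3,II-4,III-1,III-2,IV-1]: 298 consistent
W/I-1 un ·: WW|Ww
W/I-2 aff ·: ww
W/II-1 un I-1×I-2: Ww
W/II-2 un ·: Ww
W/II-3 un I-1×I-2: Ww
W/II-4 un I-1×I-2: Ww
W/III-1 aff II-2×II-1: ww
W/III-2 un ·: WW|Ww
W/IV-1 un III-2×III-1: Ww
⇒ W over [I-1,I-2,II-1,II-2,II-3,II-4,III-1,III-2,IV-1]: 4 consistent

IV-1 ∈ {TT Ww, Tt Ww}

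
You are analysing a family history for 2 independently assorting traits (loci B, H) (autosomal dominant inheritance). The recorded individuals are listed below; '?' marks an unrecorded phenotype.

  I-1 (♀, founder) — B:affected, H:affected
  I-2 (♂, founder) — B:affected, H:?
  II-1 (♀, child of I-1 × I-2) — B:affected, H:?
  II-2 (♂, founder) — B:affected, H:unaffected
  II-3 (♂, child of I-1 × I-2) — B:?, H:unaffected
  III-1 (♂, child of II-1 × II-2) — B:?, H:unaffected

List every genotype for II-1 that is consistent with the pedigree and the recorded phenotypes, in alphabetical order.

B/I-1 aff ·: Bb|BB
B/I-2 aff ·: Bb|BB
B/II-1 aff I-1×I-2: Bb|BB
B/II-2 aff ·: Bb|BB
B/II-3 ? I-1×I-2: bb|Bb|BB
B/III-1 ? II-1×II-2: bb|Bb|BB
⇒ B over [I-1,I-2,II-1,II-2,II-3,III-1]: 59 consistent
H/I-1 aff ·: Hh
H/I-2 ? ·: hh|Hh
H/II-1 ? I-1×I-2: hh|Hh
H/II-2 un ·: hh
H/II-3 un I-1×I-2: hh
H/III-1 un II-1×II-2: hh
⇒ H over [I-1,I-2,II-1,II-2,II-3,III-1]: 4 consistent

II-1 ∈ {BB Hh, BB hh, Bb Hh, Bb hh}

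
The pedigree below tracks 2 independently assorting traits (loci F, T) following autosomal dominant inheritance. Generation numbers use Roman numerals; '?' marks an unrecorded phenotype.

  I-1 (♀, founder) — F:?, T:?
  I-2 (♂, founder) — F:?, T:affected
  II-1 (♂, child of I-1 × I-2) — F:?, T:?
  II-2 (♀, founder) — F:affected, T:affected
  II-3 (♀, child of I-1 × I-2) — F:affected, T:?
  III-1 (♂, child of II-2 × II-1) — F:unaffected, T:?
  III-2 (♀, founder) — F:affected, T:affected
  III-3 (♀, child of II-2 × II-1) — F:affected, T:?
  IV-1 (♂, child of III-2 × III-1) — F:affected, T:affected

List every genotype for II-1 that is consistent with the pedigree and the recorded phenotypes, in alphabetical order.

II-1 ∈ {Ff TT, Ff Tt, Ff tt, ff TT, ff Tt, ff tt}

F/I-1 ? ·: ff|Ff|FF
F/I-2 ? ·: ff|Ff|FF
F/II-1 ? I-1×I-2: ff|Ff
F/II-2 aff ·: Ff
F/II-3 aff I-1×I-2: Ff|FF
F/III-1 un II-2×II-1: ff
F/III-2 aff ·: Ff|FF
F/III-3 aff II-2×II-1: Ff|FF
F/IV-1 aff III-2×III-1: Ff
⇒ F over [I-1,I-2,II-1,II-2,II-3,III-1,III-2,III-3,IV-1]: 48 consistent
T/I-1 ? ·: tt|Tt|TT
T/I-2 aff ·: Tt|TT
T/II-1 ? I-1×I-2: tt|Tt|TT
T/II-2 aff ·: Tt|TT
T/II-3 ? I-1×I-2: tt|Tt|TT
T/III-1 ? II-2×II-1: tt|Tt|TT
T/III-2 aff ·: Tt|TT
T/III-3 ? II-2×II-1: tt|Tt|TT
T/IV-1 aff III-2×III-1: Tt|TT
⇒ T over [I-1,I-2,II-1,II-2,II-3,III-1,III-2,III-3,IV-1]: 626 consistent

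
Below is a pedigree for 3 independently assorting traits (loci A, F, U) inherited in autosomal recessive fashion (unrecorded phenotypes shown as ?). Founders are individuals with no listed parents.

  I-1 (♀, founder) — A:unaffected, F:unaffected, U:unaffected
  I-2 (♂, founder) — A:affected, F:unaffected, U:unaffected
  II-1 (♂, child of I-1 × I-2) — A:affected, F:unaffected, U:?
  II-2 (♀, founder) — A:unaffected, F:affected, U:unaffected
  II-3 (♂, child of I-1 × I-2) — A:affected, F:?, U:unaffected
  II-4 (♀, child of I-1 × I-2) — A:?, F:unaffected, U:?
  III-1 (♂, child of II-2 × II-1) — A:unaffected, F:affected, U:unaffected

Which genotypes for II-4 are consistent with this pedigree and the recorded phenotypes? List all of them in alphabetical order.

A/I-1 un ·: Aa
A/I-2 aff ·: aa
A/II-1 aff I-1×I-2: aa
A/II-2 un ·: AA|Aa
A/II-3 aff I-1×I-2: aa
A/II-4 ? I-1×I-2: Aa|aa
A/III-1 un II-2×II-1: Aa
⇒ A over [I-1,I-2,II-1,II-2,II-3,II-4,III-1]: 4 consistent
F/I-1 un ·: FF|Ff
F/I-2 un ·: FF|Ff
F/II-1 un I-1×I-2: Ff
F/II-2 aff ·: ff
F/II-3 ? I-1×I-2: FF|Ff|ff
F/II-4 un I-1×I-2: FF|Ff
F/III-1 aff II-2×II-1: ff
⇒ F over [I-1,I-2,II-1,II-2,II-3,II-4,III-1]: 14 consistent
U/I-1 un ·: UU|Uu
U/I-2 un ·: UU|Uu
U/II-1 ? I-1×I-2: UU|Uu|uu
U/II-2 un ·: UU|Uu
U/II-3 un I-1×I-2: UU|Uu
U/II-4 ? I-1×I-2: UU|Uu|uu
U/III-1 un II-2×II-1: UU|Uu
⇒ U over [I-1,I-2,II-1,II-2,II-3,II-4,III-1]: 113 consistent

II-4 ∈ {Aa FF UU, Aa FF Uu, Aa FF uu, Aa Ff UU, Aa Ff Uu, Aa Ff uu, aa FF UU, aa FF Uu, aa FF uu, aa Ff UU, aa Ff Uu, aa Ff uu}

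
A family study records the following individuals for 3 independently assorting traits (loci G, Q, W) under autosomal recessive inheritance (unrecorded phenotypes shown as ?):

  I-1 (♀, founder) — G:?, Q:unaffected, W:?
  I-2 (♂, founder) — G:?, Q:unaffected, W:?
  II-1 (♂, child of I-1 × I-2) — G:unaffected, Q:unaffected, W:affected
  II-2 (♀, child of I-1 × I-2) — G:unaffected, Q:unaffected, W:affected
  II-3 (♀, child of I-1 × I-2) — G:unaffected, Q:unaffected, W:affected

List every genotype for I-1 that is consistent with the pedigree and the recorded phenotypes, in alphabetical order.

G/I-1 ? ·: GG|Gg|gg
G/I-2 ? ·: GG|Gg|gg
G/II-1 un I-1×I-2: GG|Gg
G/II-2 un I-1×I-2: GG|Gg
G/II-3 un I-1×I-2: GG|Gg
⇒ G over [I-1,I-2,II-1,II-2,II-3]: 29 consistent
Q/I-1 un ·: QQ|Qq
Q/I-2 un ·: QQ|Qq
Q/II-1 un I-1×I-2: QQ|Qq
Q/II-2 un I-1×I-2: QQ|Qq
Q/II-3 un I-1×I-2: QQ|Qq
⇒ Q over [I-1,I-2,II-1,II-2,II-3]: 25 consistent
W/I-1 ? ·: Ww|ww
W/I-2 ? ·: Ww|ww
W/II-1 aff I-1×I-2: ww
W/II-2 aff I-1×I-2: ww
W/II-3 aff I-1×I-2: ww
⇒ W over [I-1,I-2,II-1,II-2,II-3]: 4 consistent

I-1 ∈ {GG QQ Ww, GG QQ ww, GG Qq Ww, GG Qq ww, Gg QQ Ww, Gg QQ ww, Gg Qq Ww, Gg Qq ww, gg QQ Ww, gg QQ ww, gg Qq Ww, gg Qq ww}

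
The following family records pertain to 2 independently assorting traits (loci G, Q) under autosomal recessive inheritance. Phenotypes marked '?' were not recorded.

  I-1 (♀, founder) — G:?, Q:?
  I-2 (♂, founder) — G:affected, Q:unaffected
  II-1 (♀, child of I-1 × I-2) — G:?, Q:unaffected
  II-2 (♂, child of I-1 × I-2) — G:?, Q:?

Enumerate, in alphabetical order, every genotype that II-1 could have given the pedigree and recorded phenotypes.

II-1 ∈ {Gg QQ, Gg Qq, gg QQ, gg Qq}

G/I-1 ? ·: GG|Gg|gg
G/I-2 aff ·: gg
G/II-1 ? I-1×I-2: Gg|gg
G/II-2 ? I-1×I-2: Gg|gg
⇒ G over [I-1,I-2,II-1,II-2]: 6 consistent
Q/I-1 ? ·: QQ|Qq|qq
Q/I-2 un ·: QQ|Qq
Q/II-1 un I-1×I-2: QQ|Qq
Q/II-2 ? I-1×I-2: QQ|Qq|qq
⇒ Q over [I-1,I-2,II-1,II-2]: 18 consistent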